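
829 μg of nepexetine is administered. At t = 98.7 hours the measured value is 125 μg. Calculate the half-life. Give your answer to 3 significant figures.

36.2 hours

A/A₀ = 125/829 ≈ 0.15078.
n = log₂(6.632) ≈ 2.7294 half-lives elapsed in 98.7 hours.
t½ = 98.7/2.7294 ≈ 36.161 hours.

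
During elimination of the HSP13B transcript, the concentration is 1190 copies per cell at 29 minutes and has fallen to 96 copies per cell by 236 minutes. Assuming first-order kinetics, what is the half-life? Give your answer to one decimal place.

57.0 minutes

Over Δt = 236 − 29 = 207 minutes, the level fell by a factor of 1190/96 ≈ 12.396.
n = log₂(12.396) ≈ 3.6318 half-lives, so t½ = 207/3.6318 ≈ 56.997 minutes.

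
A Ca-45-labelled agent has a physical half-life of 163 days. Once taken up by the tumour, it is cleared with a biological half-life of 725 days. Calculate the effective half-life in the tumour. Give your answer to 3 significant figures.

1/t_eff = 1/t_phys + 1/t_biol = 1/163 + 1/725 = 0.0075143 per day.
t_eff = 163 × 725 / (163 + 725) ≈ 133.08 days.

133 days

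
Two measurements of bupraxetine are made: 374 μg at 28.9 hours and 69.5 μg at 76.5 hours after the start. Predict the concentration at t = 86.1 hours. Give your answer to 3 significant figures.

Over Δt = 76.5 − 28.9 = 47.6 hours, the level fell by a factor of 374/69.5 ≈ 5.3813.
n = log₂(5.3813) ≈ 2.428 half-lives, so t½ = 47.6/2.428 ≈ 19.605 hours.
From t = 76.5 to t = 86.1: 69.5 × (1/2)^((86.1−76.5)/19.605) ≈ 49.497 μg.

49.5 μg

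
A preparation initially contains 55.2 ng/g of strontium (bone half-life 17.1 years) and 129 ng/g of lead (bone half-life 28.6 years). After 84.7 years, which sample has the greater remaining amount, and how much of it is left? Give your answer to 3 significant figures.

strontium: 55.2 × (1/2)^4.9532 ≈ 1.7819 ng/g.
lead: 129 × (1/2)^2.9615 ≈ 16.561 ng/g.
Lead has more remaining, at ≈ 16.561 ng/g.

lead, 16.6 ng/g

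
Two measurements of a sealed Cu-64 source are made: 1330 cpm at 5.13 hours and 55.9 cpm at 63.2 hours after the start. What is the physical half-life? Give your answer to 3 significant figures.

12.7 hours

Over Δt = 63.2 − 5.13 = 58.07 hours, the level fell by a factor of 1330/55.9 ≈ 23.792.
n = log₂(23.792) ≈ 4.5724 half-lives, so t½ = 58.07/4.5724 ≈ 12.7 hours.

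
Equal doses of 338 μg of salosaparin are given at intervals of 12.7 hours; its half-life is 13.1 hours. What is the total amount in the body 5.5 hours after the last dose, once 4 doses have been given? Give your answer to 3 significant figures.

The 4 doses were given 43.6, 30.9, 18.2, 5.5 hours ago.
Total = 338·(1/2)^(43.6/13.1) + 338·(1/2)^(30.9/13.1) + 338·(1/2)^(18.2/13.1) + 338·(1/2)^(5.5/13.1)
      = 33.652 + 65.895 + 129.03 + 252.66 ≈ 481.23 μg.

481 μg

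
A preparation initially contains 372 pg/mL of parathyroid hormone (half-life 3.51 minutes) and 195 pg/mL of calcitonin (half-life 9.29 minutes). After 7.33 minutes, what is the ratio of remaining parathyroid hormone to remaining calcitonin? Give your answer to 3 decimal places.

0.775

parathyroid hormone: 372 × (1/2)^(7.33/3.51) = 372 × (1/2)^2.0883 ≈ 87.477 pg/mL.
calcitonin: 195 × (1/2)^(7.33/9.29) = 195 × (1/2)^0.78902 ≈ 112.85 pg/mL.
Ratio ≈ 87.477 / 112.85 ≈ 0.77514.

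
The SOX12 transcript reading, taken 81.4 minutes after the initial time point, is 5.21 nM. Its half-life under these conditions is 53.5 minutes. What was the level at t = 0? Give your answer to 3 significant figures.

15.0 nM

Number of half-lives elapsed: n = 81.4/53.5 ≈ 1.5215.
A₀ = A × 2^n = 5.21 × 2^1.5215 = 5.21 × 2.8709 ≈ 14.957 nM.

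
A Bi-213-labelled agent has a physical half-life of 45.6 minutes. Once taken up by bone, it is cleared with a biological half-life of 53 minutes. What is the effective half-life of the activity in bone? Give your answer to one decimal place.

1/t_eff = 1/t_phys + 1/t_biol = 1/45.6 + 1/53 = 0.040798 per minute.
t_eff = 45.6 × 53 / (45.6 + 53) ≈ 24.511 minutes.

24.5 minutes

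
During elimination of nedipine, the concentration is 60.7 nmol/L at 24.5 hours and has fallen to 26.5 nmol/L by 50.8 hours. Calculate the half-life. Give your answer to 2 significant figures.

Over Δt = 50.8 − 24.5 = 26.3 hours, the level fell by a factor of 60.7/26.5 ≈ 2.2906.
n = log₂(2.2906) ≈ 1.1957 half-lives, so t½ = 26.3/1.1957 ≈ 21.995 hours.

22 hours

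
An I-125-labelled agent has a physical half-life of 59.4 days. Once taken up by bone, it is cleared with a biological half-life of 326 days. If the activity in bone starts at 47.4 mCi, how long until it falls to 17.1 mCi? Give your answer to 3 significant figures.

73.9 days

1/t_eff = 1/t_phys + 1/t_biol = 1/59.4 + 1/326 = 0.019903 per day.
t_eff = 59.4 × 326 / (59.4 + 326) ≈ 50.245 days.
n = log₂(47.4/17.1) ≈ 1.4709; t = 1.4709 × 50.245 ≈ 73.905 days.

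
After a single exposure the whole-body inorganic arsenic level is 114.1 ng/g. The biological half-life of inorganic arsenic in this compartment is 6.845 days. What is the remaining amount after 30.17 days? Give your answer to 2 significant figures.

5.4 ng/g

Number of half-lives: n = 30.17/6.845 ≈ 4.4076.
Remaining = 114.1 × (1/2)^4.4076 = 114.1 × 0.047117 ≈ 5.3761 ng/g.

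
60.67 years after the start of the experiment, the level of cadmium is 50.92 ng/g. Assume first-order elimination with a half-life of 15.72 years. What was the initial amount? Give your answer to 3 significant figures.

739 ng/g

Number of half-lives elapsed: n = 60.67/15.72 ≈ 3.8594.
A₀ = A × 2^n = 50.92 × 2^3.8594 = 50.92 × 14.514 ≈ 739.07 ng/g.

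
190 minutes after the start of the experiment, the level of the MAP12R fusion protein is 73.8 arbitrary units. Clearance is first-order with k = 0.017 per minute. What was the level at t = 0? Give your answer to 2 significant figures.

t½ = ln 2 / k = 0.69315 / 0.017 ≈ 40.773 minutes.
Number of half-lives elapsed: n = 190/40.773 ≈ 4.6599.
A₀ = A × 2^n = 73.8 × 2^4.6599 = 73.8 × 25.28 ≈ 1865.6 arbitrary units.

1900 arbitrary units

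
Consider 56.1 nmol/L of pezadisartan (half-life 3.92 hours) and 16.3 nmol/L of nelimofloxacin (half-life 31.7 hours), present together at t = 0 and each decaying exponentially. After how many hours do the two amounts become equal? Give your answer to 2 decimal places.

7.98 hours

Set 56.1·(1/2)^(t/3.92) = 16.3·(1/2)^(t/31.7).
Taking log₂: log₂(56.1/16.3) = t·(1/3.92 − 1/31.7).
log₂(3.4417) = 1.7831; 1/3.92 − 1/31.7 = 0.22356.
t = 1.7831 / 0.22356 ≈ 7.9762 hours.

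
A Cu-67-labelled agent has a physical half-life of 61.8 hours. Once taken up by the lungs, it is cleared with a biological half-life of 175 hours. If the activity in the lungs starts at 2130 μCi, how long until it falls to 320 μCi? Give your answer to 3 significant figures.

125 hours

1/t_eff = 1/t_phys + 1/t_biol = 1/61.8 + 1/175 = 0.021896 per hour.
t_eff = 61.8 × 175 / (61.8 + 175) ≈ 45.671 hours.
n = log₂(2130/320) ≈ 2.7347; t = 2.7347 × 45.671 ≈ 124.9 hours.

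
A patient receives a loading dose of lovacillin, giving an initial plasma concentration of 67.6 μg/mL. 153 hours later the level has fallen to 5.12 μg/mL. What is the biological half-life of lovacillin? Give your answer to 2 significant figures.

41 hours

A/A₀ = 5.12/67.6 ≈ 0.07574.
n = log₂(13.203) ≈ 3.7228 half-lives elapsed in 153 hours.
t½ = 153/3.7228 ≈ 41.098 hours.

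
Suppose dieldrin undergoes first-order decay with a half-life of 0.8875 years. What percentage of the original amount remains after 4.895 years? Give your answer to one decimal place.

2.2%

n = 4.895/0.8875 ≈ 5.5155 half-lives.
Fraction remaining = (1/2)^5.5155 ≈ 0.021861, i.e. 2.1861%.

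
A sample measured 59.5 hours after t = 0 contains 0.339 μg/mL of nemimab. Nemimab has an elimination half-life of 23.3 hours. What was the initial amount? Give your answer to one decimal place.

2.0 μg/mL

Number of half-lives elapsed: n = 59.5/23.3 ≈ 2.5536.
A₀ = A × 2^n = 0.339 × 2^2.5536 = 0.339 × 5.8712 ≈ 1.9903 μg/mL.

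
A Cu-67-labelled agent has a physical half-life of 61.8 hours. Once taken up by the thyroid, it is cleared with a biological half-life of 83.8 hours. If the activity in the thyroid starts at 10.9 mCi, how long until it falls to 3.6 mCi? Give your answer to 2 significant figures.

1/t_eff = 1/t_phys + 1/t_biol = 1/61.8 + 1/83.8 = 0.028114 per hour.
t_eff = 61.8 × 83.8 / (61.8 + 83.8) ≈ 35.569 hours.
n = log₂(10.9/3.6) ≈ 1.5983; t = 1.5983 × 35.569 ≈ 56.848 hours.

57 hours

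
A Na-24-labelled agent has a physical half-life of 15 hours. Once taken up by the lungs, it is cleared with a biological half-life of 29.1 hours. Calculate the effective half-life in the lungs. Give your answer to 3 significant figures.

1/t_eff = 1/t_phys + 1/t_biol = 1/15 + 1/29.1 = 0.10103 per hour.
t_eff = 15 × 29.1 / (15 + 29.1) ≈ 9.898 hours.

9.90 hours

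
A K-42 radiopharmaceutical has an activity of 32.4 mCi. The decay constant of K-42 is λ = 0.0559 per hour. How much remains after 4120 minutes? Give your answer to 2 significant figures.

0.70 mCi

t½ = ln 2 / λ = 0.69315 / 0.0559 ≈ 12.4 hours.
Convert the elapsed time: 4120 minutes = 68.6667 hours.
Number of half-lives: n = 68.6667/12.4 ≈ 5.5377.
Remaining = 32.4 × (1/2)^5.5377 = 32.4 × 0.021527 ≈ 0.69746 mCi.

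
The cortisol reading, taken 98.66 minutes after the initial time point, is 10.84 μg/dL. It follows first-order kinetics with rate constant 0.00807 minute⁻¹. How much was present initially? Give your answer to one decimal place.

24.0 μg/dL

t½ = ln 2 / λ = 0.69315 / 0.00807 ≈ 85.892 minutes.
Number of half-lives elapsed: n = 98.66/85.892 ≈ 1.1487.
A₀ = A × 2^n = 10.84 × 2^1.1487 = 10.84 × 2.2171 ≈ 24.033 μg/dL.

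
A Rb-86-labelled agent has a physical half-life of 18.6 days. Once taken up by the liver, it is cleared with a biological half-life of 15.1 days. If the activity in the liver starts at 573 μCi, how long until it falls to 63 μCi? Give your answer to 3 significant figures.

26.5 days

1/t_eff = 1/t_phys + 1/t_biol = 1/18.6 + 1/15.1 = 0.11999 per day.
t_eff = 18.6 × 15.1 / (18.6 + 15.1) ≈ 8.3341 days.
n = log₂(573/63) ≈ 3.1851; t = 3.1851 × 8.3341 ≈ 26.545 days.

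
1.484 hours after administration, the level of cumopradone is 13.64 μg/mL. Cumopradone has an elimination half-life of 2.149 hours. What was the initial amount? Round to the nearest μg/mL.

22 μg/mL

Number of half-lives elapsed: n = 1.484/2.149 ≈ 0.69055.
A₀ = A × 2^n = 13.64 × 2^0.69055 = 13.64 × 1.6139 ≈ 22.014 μg/mL.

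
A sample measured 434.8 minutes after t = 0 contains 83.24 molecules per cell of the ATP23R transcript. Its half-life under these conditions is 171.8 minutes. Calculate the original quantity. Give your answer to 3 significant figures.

481 molecules per cell

Number of half-lives elapsed: n = 434.8/171.8 ≈ 2.5308.
A₀ = A × 2^n = 83.24 × 2^2.5308 = 83.24 × 5.7791 ≈ 481.05 molecules per cell.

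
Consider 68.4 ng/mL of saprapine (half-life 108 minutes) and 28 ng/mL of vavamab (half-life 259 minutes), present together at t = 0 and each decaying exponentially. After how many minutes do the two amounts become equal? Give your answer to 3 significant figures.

Set 68.4·(1/2)^(t/108) = 28·(1/2)^(t/259).
Taking log₂: log₂(68.4/28) = t·(1/108 − 1/259).
log₂(2.4429) = 1.2886; 1/108 − 1/259 = 0.0053983.
t = 1.2886 / 0.0053983 ≈ 238.7 minutes.

239 minutes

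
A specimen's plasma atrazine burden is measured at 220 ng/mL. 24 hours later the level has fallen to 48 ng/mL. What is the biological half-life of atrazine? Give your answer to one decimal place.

10.9 hours

A/A₀ = 48/220 ≈ 0.21818.
n = log₂(4.5833) ≈ 2.1964 half-lives elapsed in 24 hours.
t½ = 24/2.1964 ≈ 10.927 hours.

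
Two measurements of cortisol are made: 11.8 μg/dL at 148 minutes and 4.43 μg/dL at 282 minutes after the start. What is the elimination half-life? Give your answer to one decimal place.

94.8 minutes

Over Δt = 282 − 148 = 134 minutes, the level fell by a factor of 11.8/4.43 ≈ 2.6637.
n = log₂(2.6637) ≈ 1.4134 half-lives, so t½ = 134/1.4134 ≈ 94.806 minutes.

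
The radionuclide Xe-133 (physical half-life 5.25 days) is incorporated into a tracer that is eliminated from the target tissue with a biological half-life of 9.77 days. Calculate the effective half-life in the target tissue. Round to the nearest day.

3 days

1/t_eff = 1/t_phys + 1/t_biol = 1/5.25 + 1/9.77 = 0.29283 per day.
t_eff = 5.25 × 9.77 / (5.25 + 9.77) ≈ 3.4149 days.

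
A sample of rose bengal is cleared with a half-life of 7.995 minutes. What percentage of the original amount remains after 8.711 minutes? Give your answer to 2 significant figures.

n = 8.711/7.995 ≈ 1.0896 half-lives.
Fraction remaining = (1/2)^1.0896 ≈ 0.46991, i.e. 46.991%.

47%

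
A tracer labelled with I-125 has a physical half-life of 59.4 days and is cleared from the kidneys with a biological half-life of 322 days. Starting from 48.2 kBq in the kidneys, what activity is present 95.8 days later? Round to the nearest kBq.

1/t_eff = 1/t_phys + 1/t_biol = 1/59.4 + 1/322 = 0.019941 per day.
t_eff = 59.4 × 322 / (59.4 + 322) ≈ 50.149 days.
Remaining = 48.2 × (1/2)^(95.8/50.149) = 48.2 × (1/2)^1.9103 ≈ 12.823 kBq.

13 kBq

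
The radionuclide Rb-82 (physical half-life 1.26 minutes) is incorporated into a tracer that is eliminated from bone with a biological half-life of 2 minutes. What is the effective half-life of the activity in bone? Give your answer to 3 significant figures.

1/t_eff = 1/t_phys + 1/t_biol = 1/1.26 + 1/2 = 1.2937 per minute.
t_eff = 1.26 × 2 / (1.26 + 2) ≈ 0.77301 minutes.

0.773 minutes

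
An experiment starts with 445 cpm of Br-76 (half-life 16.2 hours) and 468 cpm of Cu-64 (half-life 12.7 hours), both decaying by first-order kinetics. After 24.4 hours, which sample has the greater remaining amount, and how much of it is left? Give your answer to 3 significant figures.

Br-76: 445 × (1/2)^1.5062 ≈ 156.66 cpm.
Cu-64: 468 × (1/2)^1.9213 ≈ 123.56 cpm.
Br-76 has more remaining, at ≈ 156.66 cpm.

Br-76, 157 cpm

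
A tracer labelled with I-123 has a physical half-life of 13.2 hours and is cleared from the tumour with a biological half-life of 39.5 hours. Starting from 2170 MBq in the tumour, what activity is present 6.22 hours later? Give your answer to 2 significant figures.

1400 MBq

1/t_eff = 1/t_phys + 1/t_biol = 1/13.2 + 1/39.5 = 0.10107 per hour.
t_eff = 13.2 × 39.5 / (13.2 + 39.5) ≈ 9.8937 hours.
Remaining = 2170 × (1/2)^(6.22/9.8937) = 2170 × (1/2)^0.62868 ≈ 1403.5 MBq.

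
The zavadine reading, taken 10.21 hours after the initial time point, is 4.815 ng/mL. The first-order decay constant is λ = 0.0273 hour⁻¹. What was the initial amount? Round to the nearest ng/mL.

6 ng/mL

t½ = ln 2 / λ = 0.69315 / 0.0273 ≈ 25.39 hours.
Number of half-lives elapsed: n = 10.21/25.39 ≈ 0.40213.
A₀ = A × 2^n = 4.815 × 2^0.40213 = 4.815 × 1.3215 ≈ 6.3628 ng/mL.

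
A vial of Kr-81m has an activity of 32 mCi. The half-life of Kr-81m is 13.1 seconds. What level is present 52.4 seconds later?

Elapsed time is 4 half-lives (52.4/13.1).
Each half-life halves the amount: 32 × (1/2)^4 = 32/16 = 2 mCi.

2 mCi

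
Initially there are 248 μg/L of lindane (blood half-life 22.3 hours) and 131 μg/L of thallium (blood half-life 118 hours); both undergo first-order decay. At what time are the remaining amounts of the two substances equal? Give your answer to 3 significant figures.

25.3 hours

Set 248·(1/2)^(t/22.3) = 131·(1/2)^(t/118).
Taking log₂: log₂(248/131) = t·(1/22.3 − 1/118).
log₂(1.8931) = 0.92077; 1/22.3 − 1/118 = 0.036368.
t = 0.92077 / 0.036368 ≈ 25.318 hours.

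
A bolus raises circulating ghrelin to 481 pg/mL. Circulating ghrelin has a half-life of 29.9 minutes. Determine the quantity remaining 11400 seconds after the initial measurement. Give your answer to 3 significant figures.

5.88 pg/mL

Convert the elapsed time: 11400 seconds = 190 minutes.
Number of half-lives: n = 190/29.9 ≈ 6.3545.
Remaining = 481 × (1/2)^6.3545 = 481 × 0.012221 ≈ 5.8782 pg/mL.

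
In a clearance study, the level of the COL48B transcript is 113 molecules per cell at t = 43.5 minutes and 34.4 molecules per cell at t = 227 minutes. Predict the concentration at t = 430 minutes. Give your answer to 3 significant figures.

9.23 molecules per cell

Over Δt = 227 − 43.5 = 183.5 minutes, the level fell by a factor of 113/34.4 ≈ 3.2849.
n = log₂(3.2849) ≈ 1.7158 half-lives, so t½ = 183.5/1.7158 ≈ 106.94 minutes.
From t = 227 to t = 430: 34.4 × (1/2)^((430−227)/106.94) ≈ 9.2289 molecules per cell.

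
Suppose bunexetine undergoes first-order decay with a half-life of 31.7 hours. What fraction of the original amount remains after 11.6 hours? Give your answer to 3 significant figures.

n = 11.6/31.7 ≈ 0.36593 half-lives.
Fraction remaining = (1/2)^0.36593 ≈ 0.77597.

0.776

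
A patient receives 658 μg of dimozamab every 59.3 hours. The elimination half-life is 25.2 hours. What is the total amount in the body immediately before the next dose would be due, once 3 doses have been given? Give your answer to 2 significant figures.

The 3 doses were given 177.9, 118.6, 59.3 hours ago.
Total = 658·(1/2)^(177.9/25.2) + 658·(1/2)^(118.6/25.2) + 658·(1/2)^(59.3/25.2)
      = 4.9328 + 25.204 + 128.78 ≈ 158.92 μg.

160 μg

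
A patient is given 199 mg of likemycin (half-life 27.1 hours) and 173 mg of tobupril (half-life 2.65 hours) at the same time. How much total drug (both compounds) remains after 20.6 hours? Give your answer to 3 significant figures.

118 mg

likemycin: 199 × (1/2)^(20.6/27.1) = 199 × (1/2)^0.76015 ≈ 117.5 mg.
tobupril: 173 × (1/2)^(20.6/2.65) = 173 × (1/2)^7.7736 ≈ 0.79061 mg.
Total = 117.5 + 0.79061 ≈ 118.29 mg.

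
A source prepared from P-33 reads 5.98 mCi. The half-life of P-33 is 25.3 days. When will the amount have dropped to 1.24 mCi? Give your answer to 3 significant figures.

Fraction remaining = 1.24/5.98 ≈ 0.20736.
n = log₂(5.98/1.24) = ln(4.8226)/ln 2 ≈ 2.2698 half-lives.
t = n × t½ = 2.2698 × 25.3 ≈ 57.426 days.

57.4 days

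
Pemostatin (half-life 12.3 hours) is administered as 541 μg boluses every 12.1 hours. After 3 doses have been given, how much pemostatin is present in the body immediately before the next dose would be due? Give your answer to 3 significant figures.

The 3 doses were given 36.3, 24.2, 12.1 hours ago.
Total = 541·(1/2)^(36.3/12.3) + 541·(1/2)^(24.2/12.3) + 541·(1/2)^(12.1/12.3)
      = 69.951 + 138.33 + 273.57 ≈ 481.85 μg.

482 μg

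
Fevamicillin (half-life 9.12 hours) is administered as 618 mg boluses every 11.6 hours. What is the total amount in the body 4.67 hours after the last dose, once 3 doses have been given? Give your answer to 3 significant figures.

The 3 doses were given 27.87, 16.27, 4.67 hours ago.
Total = 618·(1/2)^(27.87/9.12) + 618·(1/2)^(16.27/9.12) + 618·(1/2)^(4.67/9.12)
      = 74.313 + 179.45 + 433.35 ≈ 687.12 mg.

687 mg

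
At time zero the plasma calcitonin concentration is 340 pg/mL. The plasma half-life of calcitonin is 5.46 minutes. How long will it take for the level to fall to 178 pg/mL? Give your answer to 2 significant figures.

Fraction remaining = 178/340 ≈ 0.52353.
n = log₂(340/178) = ln(1.9101)/ln 2 ≈ 0.93366 half-lives.
t = n × t½ = 0.93366 × 5.46 ≈ 5.0978 minutes.

5.1 minutes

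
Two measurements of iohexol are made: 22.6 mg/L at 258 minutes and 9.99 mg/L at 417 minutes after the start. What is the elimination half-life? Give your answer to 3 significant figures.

Over Δt = 417 − 258 = 159 minutes, the level fell by a factor of 22.6/9.99 ≈ 2.2623.
n = log₂(2.2623) ≈ 1.1778 half-lives, so t½ = 159/1.1778 ≈ 135 minutes.

135 minutes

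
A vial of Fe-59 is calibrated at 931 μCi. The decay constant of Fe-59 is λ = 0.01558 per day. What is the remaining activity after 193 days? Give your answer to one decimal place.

46.0 μCi

t½ = ln 2 / λ = 0.69315 / 0.01558 ≈ 44.49 days.
Number of half-lives: n = 193/44.49 ≈ 4.3381.
Remaining = 931 × (1/2)^4.3381 = 931 × 0.049443 ≈ 46.031 μCi.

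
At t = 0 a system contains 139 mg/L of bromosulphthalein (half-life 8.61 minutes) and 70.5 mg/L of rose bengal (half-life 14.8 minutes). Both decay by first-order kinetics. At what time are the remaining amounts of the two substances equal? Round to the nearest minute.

20 minutes

Set 139·(1/2)^(t/8.61) = 70.5·(1/2)^(t/14.8).
Taking log₂: log₂(139/70.5) = t·(1/8.61 − 1/14.8).
log₂(1.9716) = 0.97939; 1/8.61 − 1/14.8 = 0.048576.
t = 0.97939 / 0.048576 ≈ 20.162 minutes.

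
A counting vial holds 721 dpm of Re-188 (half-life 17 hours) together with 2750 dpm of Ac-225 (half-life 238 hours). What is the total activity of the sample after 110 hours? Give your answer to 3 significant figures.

Re-188: 721 × (1/2)^(110/17) = 721 × (1/2)^6.4706 ≈ 8.1301 dpm.
Ac-225: 2750 × (1/2)^(110/238) = 2750 × (1/2)^0.46218 ≈ 1996.2 dpm.
Total = 8.1301 + 1996.2 ≈ 2004.3 dpm.

2000 dpm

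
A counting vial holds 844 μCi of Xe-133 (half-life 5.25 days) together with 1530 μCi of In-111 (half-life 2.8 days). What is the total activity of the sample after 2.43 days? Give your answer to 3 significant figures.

1450 μCi

Xe-133: 844 × (1/2)^(2.43/5.25) = 844 × (1/2)^0.46286 ≈ 612.36 μCi.
In-111: 1530 × (1/2)^(2.43/2.8) = 1530 × (1/2)^0.86786 ≈ 838.38 μCi.
Total = 612.36 + 838.38 ≈ 1450.7 μCi.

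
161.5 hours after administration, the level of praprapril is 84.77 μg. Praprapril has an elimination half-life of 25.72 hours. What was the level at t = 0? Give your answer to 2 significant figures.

6600 μg

Number of half-lives elapsed: n = 161.5/25.72 ≈ 6.2792.
A₀ = A × 2^n = 84.77 × 2^6.2792 = 84.77 × 77.663 ≈ 6583.5 μg.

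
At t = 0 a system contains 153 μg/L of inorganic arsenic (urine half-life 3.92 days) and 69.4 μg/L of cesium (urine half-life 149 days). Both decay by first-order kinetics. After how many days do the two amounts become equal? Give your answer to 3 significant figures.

4.59 days

Set 153·(1/2)^(t/3.92) = 69.4·(1/2)^(t/149).
Taking log₂: log₂(153/69.4) = t·(1/3.92 − 1/149).
log₂(2.2046) = 1.1405; 1/3.92 − 1/149 = 0.24839.
t = 1.1405 / 0.24839 ≈ 4.5917 days.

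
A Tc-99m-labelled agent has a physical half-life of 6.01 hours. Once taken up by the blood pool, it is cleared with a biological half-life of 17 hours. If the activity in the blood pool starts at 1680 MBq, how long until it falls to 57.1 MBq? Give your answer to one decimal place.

21.7 hours

1/t_eff = 1/t_phys + 1/t_biol = 1/6.01 + 1/17 = 0.22521 per hour.
t_eff = 6.01 × 17 / (6.01 + 17) ≈ 4.4402 hours.
n = log₂(1680/57.1) ≈ 4.8788; t = 4.8788 × 4.4402 ≈ 21.663 hours.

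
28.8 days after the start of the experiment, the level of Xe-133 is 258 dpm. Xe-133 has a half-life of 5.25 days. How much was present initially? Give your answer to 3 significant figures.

Number of half-lives elapsed: n = 28.8/5.25 ≈ 5.4857.
A₀ = A × 2^n = 258 × 2^5.4857 = 258 × 44.809 ≈ 11561 dpm.

11600 dpm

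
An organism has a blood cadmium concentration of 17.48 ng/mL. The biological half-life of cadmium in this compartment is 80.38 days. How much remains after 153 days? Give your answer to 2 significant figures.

4.7 ng/mL

Number of half-lives: n = 153/80.38 ≈ 1.9035.
Remaining = 17.48 × (1/2)^1.9035 = 17.48 × 0.2673 ≈ 4.6724 ng/mL.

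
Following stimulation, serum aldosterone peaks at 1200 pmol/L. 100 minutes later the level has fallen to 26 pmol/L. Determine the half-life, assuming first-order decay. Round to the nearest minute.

18 minutes

A/A₀ = 26/1200 ≈ 0.021667.
n = log₂(46.154) ≈ 5.5284 half-lives elapsed in 100 minutes.
t½ = 100/5.5284 ≈ 18.088 minutes.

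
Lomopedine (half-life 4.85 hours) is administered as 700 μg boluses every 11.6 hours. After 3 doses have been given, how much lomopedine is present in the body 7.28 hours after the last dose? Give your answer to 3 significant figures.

303 μg

The 3 doses were given 30.48, 18.88, 7.28 hours ago.
Total = 700·(1/2)^(30.48/4.85) + 700·(1/2)^(18.88/4.85) + 700·(1/2)^(7.28/4.85)
      = 8.9797 + 47.125 + 247.31 ≈ 303.42 μg.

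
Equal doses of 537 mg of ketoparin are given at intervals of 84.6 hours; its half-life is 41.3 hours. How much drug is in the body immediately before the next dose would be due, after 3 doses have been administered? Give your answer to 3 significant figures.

169 mg

The 3 doses were given 253.8, 169.2, 84.6 hours ago.
Total = 537·(1/2)^(253.8/41.3) + 537·(1/2)^(169.2/41.3) + 537·(1/2)^(84.6/41.3)
      = 7.5868 + 31.383 + 129.82 ≈ 168.79 mg.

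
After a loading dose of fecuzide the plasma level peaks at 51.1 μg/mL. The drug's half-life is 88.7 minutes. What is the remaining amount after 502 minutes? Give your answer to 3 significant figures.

Number of half-lives: n = 502/88.7 ≈ 5.6595.
Remaining = 51.1 × (1/2)^5.6595 = 51.1 × 0.019784 ≈ 1.011 μg/mL.

1.01 μg/mL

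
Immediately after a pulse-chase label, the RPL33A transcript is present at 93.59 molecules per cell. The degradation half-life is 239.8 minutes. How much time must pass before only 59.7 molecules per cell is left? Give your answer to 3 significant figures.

156 minutes

Fraction remaining = 59.7/93.59 ≈ 0.63789.
n = log₂(93.59/59.7) = ln(1.5677)/ln 2 ≈ 0.64862 half-lives.
t = n × t½ = 0.64862 × 239.8 ≈ 155.54 minutes.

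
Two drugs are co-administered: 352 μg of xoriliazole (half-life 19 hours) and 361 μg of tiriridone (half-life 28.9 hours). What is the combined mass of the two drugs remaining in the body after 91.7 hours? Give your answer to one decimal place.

xoriliazole: 352 × (1/2)^(91.7/19) = 352 × (1/2)^4.8263 ≈ 12.407 μg.
tiriridone: 361 × (1/2)^(91.7/28.9) = 361 × (1/2)^3.173 ≈ 40.025 μg.
Total = 12.407 + 40.025 ≈ 52.433 μg.

52.4 μg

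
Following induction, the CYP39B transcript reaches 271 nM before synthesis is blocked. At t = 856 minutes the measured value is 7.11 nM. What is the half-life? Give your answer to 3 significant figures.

163 minutes

A/A₀ = 7.11/271 ≈ 0.026236.
n = log₂(38.115) ≈ 5.2523 half-lives elapsed in 856 minutes.
t½ = 856/5.2523 ≈ 162.98 minutes.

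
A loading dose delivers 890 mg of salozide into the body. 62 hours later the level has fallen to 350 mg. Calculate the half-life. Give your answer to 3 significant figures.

46.0 hours

A/A₀ = 350/890 ≈ 0.39326.
n = log₂(2.5429) ≈ 1.3465 half-lives elapsed in 62 hours.
t½ = 62/1.3465 ≈ 46.047 hours.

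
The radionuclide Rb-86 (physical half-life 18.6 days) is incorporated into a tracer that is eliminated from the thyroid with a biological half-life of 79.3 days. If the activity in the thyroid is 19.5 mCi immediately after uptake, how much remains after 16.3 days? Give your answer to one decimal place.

1/t_eff = 1/t_phys + 1/t_biol = 1/18.6 + 1/79.3 = 0.066374 per day.
t_eff = 18.6 × 79.3 / (18.6 + 79.3) ≈ 15.066 days.
Remaining = 19.5 × (1/2)^(16.3/15.066) = 19.5 × (1/2)^1.0819 ≈ 9.212 mCi.

9.2 mCi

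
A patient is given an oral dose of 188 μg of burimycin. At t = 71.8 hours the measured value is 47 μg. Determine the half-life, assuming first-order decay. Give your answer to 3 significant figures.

A/A₀ = 47/188 ≈ 0.25.
n = log₂(4) ≈ 2 half-lives elapsed in 71.8 hours.
t½ = 71.8/2 ≈ 35.9 hours.

35.9 hours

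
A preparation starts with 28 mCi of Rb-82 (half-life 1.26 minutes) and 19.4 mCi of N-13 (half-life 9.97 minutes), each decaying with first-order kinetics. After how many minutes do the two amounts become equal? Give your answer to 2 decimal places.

0.76 minutes

Set 28·(1/2)^(t/1.26) = 19.4·(1/2)^(t/9.97).
Taking log₂: log₂(28/19.4) = t·(1/1.26 − 1/9.97).
log₂(1.4433) = 0.52937; 1/1.26 − 1/9.97 = 0.69335.
t = 0.52937 / 0.69335 ≈ 0.7635 minutes.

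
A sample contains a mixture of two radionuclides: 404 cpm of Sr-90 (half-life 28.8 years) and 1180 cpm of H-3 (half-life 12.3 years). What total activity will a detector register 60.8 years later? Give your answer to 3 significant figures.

132 cpm

Sr-90: 404 × (1/2)^(60.8/28.8) = 404 × (1/2)^2.1111 ≈ 93.513 cpm.
H-3: 1180 × (1/2)^(60.8/12.3) = 1180 × (1/2)^4.9431 ≈ 38.359 cpm.
Total = 93.513 + 38.359 ≈ 131.87 cpm.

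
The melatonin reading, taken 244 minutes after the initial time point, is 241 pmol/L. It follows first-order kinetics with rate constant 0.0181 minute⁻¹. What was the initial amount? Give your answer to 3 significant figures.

20000 pmol/L

t½ = ln 2 / λ = 0.69315 / 0.0181 ≈ 38.295 minutes.
Number of half-lives elapsed: n = 244/38.295 ≈ 6.3715.
A₀ = A × 2^n = 241 × 2^6.3715 = 241 × 82.798 ≈ 19954 pmol/L.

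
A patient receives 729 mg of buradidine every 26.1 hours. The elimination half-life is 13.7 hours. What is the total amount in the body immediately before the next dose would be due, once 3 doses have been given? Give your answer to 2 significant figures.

The 3 doses were given 78.3, 52.2, 26.1 hours ago.
Total = 729·(1/2)^(78.3/13.7) + 729·(1/2)^(52.2/13.7) + 729·(1/2)^(26.1/13.7)
      = 13.875 + 51.968 + 194.64 ≈ 260.48 mg.

260 mg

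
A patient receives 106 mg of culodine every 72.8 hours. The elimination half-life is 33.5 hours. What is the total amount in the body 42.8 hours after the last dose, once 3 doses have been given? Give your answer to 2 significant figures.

56 mg

The 3 doses were given 188.4, 115.6, 42.8 hours ago.
Total = 106·(1/2)^(188.4/33.5) + 106·(1/2)^(115.6/33.5) + 106·(1/2)^(42.8/33.5)
      = 2.1496 + 9.6946 + 43.723 ≈ 55.567 mg.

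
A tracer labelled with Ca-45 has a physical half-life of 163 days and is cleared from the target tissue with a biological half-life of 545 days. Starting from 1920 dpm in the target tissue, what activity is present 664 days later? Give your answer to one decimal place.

1/t_eff = 1/t_phys + 1/t_biol = 1/163 + 1/545 = 0.0079698 per day.
t_eff = 163 × 545 / (163 + 545) ≈ 125.47 days.
Remaining = 1920 × (1/2)^(664/125.47) = 1920 × (1/2)^5.292 ≈ 49.007 dpm.

49.0 dpm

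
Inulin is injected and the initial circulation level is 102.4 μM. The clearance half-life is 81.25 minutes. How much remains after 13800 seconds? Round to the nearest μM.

Convert the elapsed time: 13800 seconds = 230 minutes.
Number of half-lives: n = 230/81.25 ≈ 2.8308.
Remaining = 102.4 × (1/2)^2.8308 = 102.4 × 0.14056 ≈ 14.393 μM.

14 μM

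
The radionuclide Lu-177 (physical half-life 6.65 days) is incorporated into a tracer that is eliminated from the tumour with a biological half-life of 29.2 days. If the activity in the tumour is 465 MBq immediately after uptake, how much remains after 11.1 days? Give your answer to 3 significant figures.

1/t_eff = 1/t_phys + 1/t_biol = 1/6.65 + 1/29.2 = 0.18462 per day.
t_eff = 6.65 × 29.2 / (6.65 + 29.2) ≈ 5.4165 days.
Remaining = 465 × (1/2)^(11.1/5.4165) = 465 × (1/2)^2.0493 ≈ 112.34 MBq.

112 MBq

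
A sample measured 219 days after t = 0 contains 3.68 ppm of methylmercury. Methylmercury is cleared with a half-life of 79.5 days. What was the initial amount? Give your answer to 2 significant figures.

25 ppm

Number of half-lives elapsed: n = 219/79.5 ≈ 2.7547.
A₀ = A × 2^n = 3.68 × 2^2.7547 = 3.68 × 6.7492 ≈ 24.837 ppm.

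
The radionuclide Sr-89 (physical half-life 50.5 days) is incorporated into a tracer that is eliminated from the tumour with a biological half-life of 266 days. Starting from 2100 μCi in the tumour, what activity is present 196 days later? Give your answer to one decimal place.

85.5 μCi

1/t_eff = 1/t_phys + 1/t_biol = 1/50.5 + 1/266 = 0.023561 per day.
t_eff = 50.5 × 266 / (50.5 + 266) ≈ 42.442 days.
Remaining = 2100 × (1/2)^(196/42.442) = 2100 × (1/2)^4.618 ≈ 85.517 μCi.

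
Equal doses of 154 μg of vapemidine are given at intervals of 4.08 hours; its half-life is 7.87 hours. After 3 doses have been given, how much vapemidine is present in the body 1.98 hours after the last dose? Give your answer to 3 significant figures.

283 μg

The 3 doses were given 10.14, 6.06, 1.98 hours ago.
Total = 154·(1/2)^(10.14/7.87) + 154·(1/2)^(6.06/7.87) + 154·(1/2)^(1.98/7.87)
      = 63.047 + 90.307 + 129.36 ≈ 282.71 μg.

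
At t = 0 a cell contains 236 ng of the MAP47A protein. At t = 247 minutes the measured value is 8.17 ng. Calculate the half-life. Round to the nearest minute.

A/A₀ = 8.17/236 ≈ 0.034619.
n = log₂(28.886) ≈ 4.8523 half-lives elapsed in 247 minutes.
t½ = 247/4.8523 ≈ 50.904 minutes.

51 minutes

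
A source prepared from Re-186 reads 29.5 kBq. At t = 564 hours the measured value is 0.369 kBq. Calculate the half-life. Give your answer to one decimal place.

A/A₀ = 0.369/29.5 ≈ 0.012508.
n = log₂(79.946) ≈ 6.321 half-lives elapsed in 564 hours.
t½ = 564/6.321 ≈ 89.227 hours.

89.2 hours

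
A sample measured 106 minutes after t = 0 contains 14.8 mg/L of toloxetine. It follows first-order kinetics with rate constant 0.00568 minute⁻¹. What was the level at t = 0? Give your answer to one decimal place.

27.0 mg/L

t½ = ln 2 / k = 0.69315 / 0.00568 ≈ 122.03 minutes.
Number of half-lives elapsed: n = 106/122.03 ≈ 0.86862.
A₀ = A × 2^n = 14.8 × 2^0.86862 = 14.8 × 1.8259 ≈ 27.024 mg/L.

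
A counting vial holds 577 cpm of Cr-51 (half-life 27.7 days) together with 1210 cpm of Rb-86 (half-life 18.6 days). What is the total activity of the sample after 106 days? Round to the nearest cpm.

64 cpm

Cr-51: 577 × (1/2)^(106/27.7) = 577 × (1/2)^3.8267 ≈ 40.665 cpm.
Rb-86: 1210 × (1/2)^(106/18.6) = 1210 × (1/2)^5.6989 ≈ 23.294 cpm.
Total = 40.665 + 23.294 ≈ 63.959 cpm.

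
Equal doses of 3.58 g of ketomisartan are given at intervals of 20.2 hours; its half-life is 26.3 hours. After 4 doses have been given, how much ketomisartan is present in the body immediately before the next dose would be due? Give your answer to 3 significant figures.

4.49 g

The 4 doses were given 80.8, 60.6, 40.4, 20.2 hours ago.
Total = 3.58·(1/2)^(80.8/26.3) + 3.58·(1/2)^(60.6/26.3) + 3.58·(1/2)^(40.4/26.3) + 3.58·(1/2)^(20.2/26.3)
      = 0.42564 + 0.72486 + 1.2344 + 2.1022 ≈ 4.4871 g.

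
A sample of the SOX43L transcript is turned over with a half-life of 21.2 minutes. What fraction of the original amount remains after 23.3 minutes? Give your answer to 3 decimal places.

0.467

n = 23.3/21.2 ≈ 1.0991 half-lives.
Fraction remaining = (1/2)^1.0991 ≈ 0.46682.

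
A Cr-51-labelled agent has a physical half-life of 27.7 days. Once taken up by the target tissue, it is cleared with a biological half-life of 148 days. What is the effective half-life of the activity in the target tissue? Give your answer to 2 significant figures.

23 days

1/t_eff = 1/t_phys + 1/t_biol = 1/27.7 + 1/148 = 0.042858 per day.
t_eff = 27.7 × 148 / (27.7 + 148) ≈ 23.333 days.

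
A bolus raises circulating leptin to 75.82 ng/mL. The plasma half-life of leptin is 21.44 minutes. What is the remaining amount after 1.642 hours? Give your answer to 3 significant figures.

Convert the elapsed time: 1.642 hours = 98.52 minutes.
Number of half-lives: n = 98.52/21.44 ≈ 4.5951.
Remaining = 75.82 × (1/2)^4.5951 = 75.82 × 0.041373 ≈ 3.1369 ng/mL.

3.14 ng/mL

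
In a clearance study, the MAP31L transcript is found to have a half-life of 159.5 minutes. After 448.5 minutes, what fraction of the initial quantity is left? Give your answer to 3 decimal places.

0.142

n = 448.5/159.5 ≈ 2.8119 half-lives.
Fraction remaining = (1/2)^2.8119 ≈ 0.14241.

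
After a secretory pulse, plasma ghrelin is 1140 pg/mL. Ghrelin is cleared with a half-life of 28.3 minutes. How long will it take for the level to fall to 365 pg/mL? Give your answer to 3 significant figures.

46.5 minutes

Fraction remaining = 365/1140 ≈ 0.32018.
n = log₂(1140/365) = ln(3.1233)/ln 2 ≈ 1.6431 half-lives.
t = n × t½ = 1.6431 × 28.3 ≈ 46.499 minutes.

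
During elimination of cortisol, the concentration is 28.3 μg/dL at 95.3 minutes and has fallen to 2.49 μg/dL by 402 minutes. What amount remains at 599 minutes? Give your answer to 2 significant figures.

0.52 μg/dL

Over Δt = 402 − 95.3 = 306.7 minutes, the level fell by a factor of 28.3/2.49 ≈ 11.365.
n = log₂(11.365) ≈ 3.5066 half-lives, so t½ = 306.7/3.5066 ≈ 87.464 minutes.
From t = 402 to t = 599: 2.49 × (1/2)^((599−402)/87.464) ≈ 0.5226 μg/dL.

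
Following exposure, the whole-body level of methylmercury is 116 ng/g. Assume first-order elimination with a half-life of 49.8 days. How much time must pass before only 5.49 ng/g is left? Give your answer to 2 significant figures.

Fraction remaining = 5.49/116 ≈ 0.047328.
n = log₂(116/5.49) = ln(21.129)/ln 2 ≈ 4.4012 half-lives.
t = n × t½ = 4.4012 × 49.8 ≈ 219.18 days.

220 days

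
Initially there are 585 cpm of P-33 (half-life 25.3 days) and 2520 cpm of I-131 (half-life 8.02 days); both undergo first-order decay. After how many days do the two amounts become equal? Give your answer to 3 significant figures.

24.7 days

Set 585·(1/2)^(t/25.3) = 2520·(1/2)^(t/8.02).
Taking log₂: log₂(585/2520) = t·(1/25.3 − 1/8.02).
log₂(0.23214) = -2.1069; 1/25.3 − 1/8.02 = -0.085163.
t = -2.1069 / -0.085163 ≈ 24.74 days.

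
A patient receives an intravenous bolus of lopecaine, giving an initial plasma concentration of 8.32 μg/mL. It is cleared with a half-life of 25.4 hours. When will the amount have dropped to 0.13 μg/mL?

152.4 hours

0.13/8.32 = 1/64, so 6 half-lives have elapsed.
t = 6 × 25.4 = 152.4 hours.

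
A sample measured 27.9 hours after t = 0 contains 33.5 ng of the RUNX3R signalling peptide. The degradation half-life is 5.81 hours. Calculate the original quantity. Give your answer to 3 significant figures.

Number of half-lives elapsed: n = 27.9/5.81 ≈ 4.8021.
A₀ = A × 2^n = 33.5 × 2^4.8021 = 33.5 × 27.898 ≈ 934.57 ng.

935 ng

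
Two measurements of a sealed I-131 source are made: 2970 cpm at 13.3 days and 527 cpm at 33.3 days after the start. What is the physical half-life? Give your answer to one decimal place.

8.0 days

Over Δt = 33.3 − 13.3 = 20 days, the level fell by a factor of 2970/527 ≈ 5.6357.
n = log₂(5.6357) ≈ 2.4946 half-lives, so t½ = 20/2.4946 ≈ 8.0174 days.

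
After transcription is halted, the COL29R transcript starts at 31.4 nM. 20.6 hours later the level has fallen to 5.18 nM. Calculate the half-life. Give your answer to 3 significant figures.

7.92 hours

A/A₀ = 5.18/31.4 ≈ 0.16497.
n = log₂(6.0618) ≈ 2.5997 half-lives elapsed in 20.6 hours.
t½ = 20.6/2.5997 ≈ 7.9239 hours.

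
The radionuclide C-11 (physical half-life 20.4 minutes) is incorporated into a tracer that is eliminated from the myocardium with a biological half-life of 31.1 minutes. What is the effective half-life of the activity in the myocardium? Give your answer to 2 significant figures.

1/t_eff = 1/t_phys + 1/t_biol = 1/20.4 + 1/31.1 = 0.081174 per minute.
t_eff = 20.4 × 31.1 / (20.4 + 31.1) ≈ 12.319 minutes.

12 minutes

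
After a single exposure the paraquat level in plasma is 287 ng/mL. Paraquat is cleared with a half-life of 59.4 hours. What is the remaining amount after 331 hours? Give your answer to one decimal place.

Number of half-lives: n = 331/59.4 ≈ 5.5724.
Remaining = 287 × (1/2)^5.5724 = 287 × 0.021016 ≈ 6.0315 ng/mL.

6.0 ng/mL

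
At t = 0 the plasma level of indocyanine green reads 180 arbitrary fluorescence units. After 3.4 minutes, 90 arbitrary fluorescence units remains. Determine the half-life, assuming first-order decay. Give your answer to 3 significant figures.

A/A₀ = 90/180 ≈ 0.5.
n = log₂(2) ≈ 1 half-life elapsed in 3.4 minutes.
t½ = 3.4/1 ≈ 3.4 minutes.

3.40 minutes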